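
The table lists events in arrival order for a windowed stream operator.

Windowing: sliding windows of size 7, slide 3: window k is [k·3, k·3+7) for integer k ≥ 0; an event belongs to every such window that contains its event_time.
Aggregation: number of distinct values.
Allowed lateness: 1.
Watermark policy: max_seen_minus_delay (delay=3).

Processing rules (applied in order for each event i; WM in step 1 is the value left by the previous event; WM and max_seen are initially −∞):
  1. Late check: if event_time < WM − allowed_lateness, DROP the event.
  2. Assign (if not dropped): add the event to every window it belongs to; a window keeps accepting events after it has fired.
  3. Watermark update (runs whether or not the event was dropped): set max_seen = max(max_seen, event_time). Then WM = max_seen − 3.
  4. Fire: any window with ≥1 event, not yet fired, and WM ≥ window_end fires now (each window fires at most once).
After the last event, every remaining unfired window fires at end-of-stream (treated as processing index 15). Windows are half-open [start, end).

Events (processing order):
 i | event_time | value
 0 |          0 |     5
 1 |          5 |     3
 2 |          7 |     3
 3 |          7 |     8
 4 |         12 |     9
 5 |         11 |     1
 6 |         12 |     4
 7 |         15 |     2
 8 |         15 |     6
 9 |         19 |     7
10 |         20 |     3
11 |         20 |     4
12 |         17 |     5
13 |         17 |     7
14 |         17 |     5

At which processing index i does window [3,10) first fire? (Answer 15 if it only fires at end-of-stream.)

i=0 t=0 v=5: → [0,7); WM=-3
i=1 t=5 v=3: → [3,10),[0,7); WM=2
i=2 t=7 v=3: → [6,13),[3,10); WM=4
i=3 t=7 v=8: → [6,13),[3,10); WM=4
i=4 t=12 v=9: → [12,19),[9,16),[6,13); WM=9; [0,7) fires=2
i=5 t=11 v=1: → [9,16),[6,13); WM=9
i=6 t=12 v=4: → [12,19),[9,16),[6,13); WM=9
i=7 t=15 v=2: → [15,22),[12,19),[9,16); WM=12; [3,10) fires=2
i=8 t=15 v=6: → [15,22),[12,19),[9,16); WM=12
i=9 t=19 v=7: → [18,25),[15,22); WM=16; [6,13) fires=5 [9,16) fires=5
i=10 t=20 v=3: → [18,25),[15,22); WM=17
i=11 t=20 v=4: → [18,25),[15,22); WM=17
i=12 t=17 v=5: → [15,22),[12,19); WM=17
i=13 t=17 v=7: → [15,22),[12,19); WM=17
i=14 t=17 v=5: → [15,22),[12,19); WM=17

7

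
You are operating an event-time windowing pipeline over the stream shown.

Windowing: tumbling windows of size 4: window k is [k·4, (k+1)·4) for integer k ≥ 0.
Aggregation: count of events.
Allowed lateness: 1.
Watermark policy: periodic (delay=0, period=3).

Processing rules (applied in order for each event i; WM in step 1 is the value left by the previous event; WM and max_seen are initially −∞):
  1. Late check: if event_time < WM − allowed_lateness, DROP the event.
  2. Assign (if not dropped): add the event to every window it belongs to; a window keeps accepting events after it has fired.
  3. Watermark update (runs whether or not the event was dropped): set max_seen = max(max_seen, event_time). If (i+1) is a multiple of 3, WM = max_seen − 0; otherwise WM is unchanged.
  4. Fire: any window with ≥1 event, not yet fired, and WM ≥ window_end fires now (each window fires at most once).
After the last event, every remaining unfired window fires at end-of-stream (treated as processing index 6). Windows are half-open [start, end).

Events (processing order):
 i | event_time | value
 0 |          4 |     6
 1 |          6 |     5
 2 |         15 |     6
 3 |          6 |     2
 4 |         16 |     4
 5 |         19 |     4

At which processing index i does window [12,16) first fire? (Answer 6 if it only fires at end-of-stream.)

i=0 t=4 v=6: → [4,8); WM=−∞
i=1 t=6 v=5: → [4,8); WM=−∞
i=2 t=15 v=6: → [12,16); WM=15; [4,8) fires=2
i=3 t=6 v=2: DROP (t<15-1); WM=15
i=4 t=16 v=4: → [16,20); WM=15
i=5 t=19 v=4: → [16,20); WM=19; [12,16) fires=1

5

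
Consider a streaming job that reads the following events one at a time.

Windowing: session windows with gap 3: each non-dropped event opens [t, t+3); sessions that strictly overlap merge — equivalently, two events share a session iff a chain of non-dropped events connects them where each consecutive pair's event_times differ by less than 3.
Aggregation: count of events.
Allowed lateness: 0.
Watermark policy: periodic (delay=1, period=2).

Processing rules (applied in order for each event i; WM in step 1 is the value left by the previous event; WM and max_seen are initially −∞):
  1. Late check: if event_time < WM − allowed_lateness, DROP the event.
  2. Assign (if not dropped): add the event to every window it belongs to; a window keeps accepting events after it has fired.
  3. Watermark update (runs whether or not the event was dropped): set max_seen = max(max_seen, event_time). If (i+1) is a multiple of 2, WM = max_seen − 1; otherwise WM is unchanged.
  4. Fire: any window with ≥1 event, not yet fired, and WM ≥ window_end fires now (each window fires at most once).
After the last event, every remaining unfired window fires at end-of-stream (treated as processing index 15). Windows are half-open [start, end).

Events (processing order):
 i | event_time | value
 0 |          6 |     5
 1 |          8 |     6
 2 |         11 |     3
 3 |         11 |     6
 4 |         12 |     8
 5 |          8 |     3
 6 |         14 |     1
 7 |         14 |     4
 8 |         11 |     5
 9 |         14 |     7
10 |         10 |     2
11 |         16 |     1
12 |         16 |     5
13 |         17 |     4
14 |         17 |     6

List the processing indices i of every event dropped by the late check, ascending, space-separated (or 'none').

i=0 t=6 v=5: → [6,9); WM=−∞
i=1 t=8 v=6: → [6,11); WM=7
i=2 t=11 v=3: → [11,14); WM=7
i=3 t=11 v=6: → [11,14); WM=10
i=4 t=12 v=8: → [11,15); WM=10
i=5 t=8 v=3: DROP (t<10-0); WM=11
i=6 t=14 v=1: → [11,17); WM=11
i=7 t=14 v=4: → [11,17); WM=13
i=8 t=11 v=5: DROP (t<13-0); WM=13
i=9 t=14 v=7: → [11,17); WM=13
i=10 t=10 v=2: DROP (t<13-0); WM=13
i=11 t=16 v=1: → [11,19); WM=15
i=12 t=16 v=5: → [11,19); WM=15
i=13 t=17 v=4: → [11,20); WM=16
i=14 t=17 v=6: → [11,20); WM=16

5 8 10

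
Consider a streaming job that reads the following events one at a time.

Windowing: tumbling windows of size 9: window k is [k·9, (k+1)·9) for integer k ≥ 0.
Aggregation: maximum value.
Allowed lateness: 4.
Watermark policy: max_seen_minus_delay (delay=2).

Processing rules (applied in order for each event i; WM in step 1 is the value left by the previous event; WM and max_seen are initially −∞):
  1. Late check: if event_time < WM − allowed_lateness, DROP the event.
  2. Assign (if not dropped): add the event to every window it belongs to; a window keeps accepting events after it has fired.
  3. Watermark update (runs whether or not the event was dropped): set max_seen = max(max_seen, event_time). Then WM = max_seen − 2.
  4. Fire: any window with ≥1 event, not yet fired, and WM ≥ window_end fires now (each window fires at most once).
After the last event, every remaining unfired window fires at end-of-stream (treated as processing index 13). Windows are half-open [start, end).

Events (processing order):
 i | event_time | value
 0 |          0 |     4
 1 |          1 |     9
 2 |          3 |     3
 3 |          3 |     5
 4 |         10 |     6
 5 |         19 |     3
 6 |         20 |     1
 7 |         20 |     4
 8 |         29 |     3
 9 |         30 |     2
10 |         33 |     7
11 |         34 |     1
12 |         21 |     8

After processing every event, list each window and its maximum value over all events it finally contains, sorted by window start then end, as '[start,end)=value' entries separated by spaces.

[0,9)=9 [9,18)=6 [18,27)=4 [27,36)=7

i=0 t=0 v=4: → [0,9); WM=-2
i=1 t=1 v=9: → [0,9); WM=-1
i=2 t=3 v=3: → [0,9); WM=1
i=3 t=3 v=5: → [0,9); WM=1
i=4 t=10 v=6: → [9,18); WM=8
i=5 t=19 v=3: → [18,27); WM=17; [0,9) fires=9
i=6 t=20 v=1: → [18,27); WM=18; [9,18) fires=6
i=7 t=20 v=4: → [18,27); WM=18
i=8 t=29 v=3: → [27,36); WM=27; [18,27) fires=4
i=9 t=30 v=2: → [27,36); WM=28
i=10 t=33 v=7: → [27,36); WM=31
i=11 t=34 v=1: → [27,36); WM=32
i=12 t=21 v=8: DROP (t<32-4); WM=32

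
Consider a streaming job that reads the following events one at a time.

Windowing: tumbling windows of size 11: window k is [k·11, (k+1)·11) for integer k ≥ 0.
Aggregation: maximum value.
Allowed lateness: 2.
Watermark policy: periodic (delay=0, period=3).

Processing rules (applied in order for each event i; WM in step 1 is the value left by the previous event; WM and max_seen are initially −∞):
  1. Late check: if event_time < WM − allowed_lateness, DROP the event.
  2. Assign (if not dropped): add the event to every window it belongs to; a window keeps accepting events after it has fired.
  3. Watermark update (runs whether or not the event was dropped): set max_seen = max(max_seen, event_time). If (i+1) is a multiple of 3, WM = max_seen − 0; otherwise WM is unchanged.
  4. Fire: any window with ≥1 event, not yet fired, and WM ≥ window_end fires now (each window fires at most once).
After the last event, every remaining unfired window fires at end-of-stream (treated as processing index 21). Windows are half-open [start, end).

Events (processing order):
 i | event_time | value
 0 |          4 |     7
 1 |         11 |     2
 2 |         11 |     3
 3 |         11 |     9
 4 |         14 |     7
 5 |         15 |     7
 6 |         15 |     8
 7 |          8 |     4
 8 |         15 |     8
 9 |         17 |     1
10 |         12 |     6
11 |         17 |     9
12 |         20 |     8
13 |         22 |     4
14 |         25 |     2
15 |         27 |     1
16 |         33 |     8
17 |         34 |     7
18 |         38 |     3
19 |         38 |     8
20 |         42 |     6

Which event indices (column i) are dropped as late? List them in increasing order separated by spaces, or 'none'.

i=0 t=4 v=7: → [0,11); WM=−∞
i=1 t=11 v=2: → [11,22); WM=−∞
i=2 t=11 v=3: → [11,22); WM=11; [0,11) fires=7
i=3 t=11 v=9: → [11,22); WM=11
i=4 t=14 v=7: → [11,22); WM=11
i=5 t=15 v=7: → [11,22); WM=15
i=6 t=15 v=8: → [11,22); WM=15
i=7 t=8 v=4: DROP (t<15-2); WM=15
i=8 t=15 v=8: → [11,22); WM=15
i=9 t=17 v=1: → [11,22); WM=15
i=10 t=12 v=6: DROP (t<15-2); WM=15
i=11 t=17 v=9: → [11,22); WM=17
i=12 t=20 v=8: → [11,22); WM=17
i=13 t=22 v=4: → [22,33); WM=17
i=14 t=25 v=2: → [22,33); WM=25; [11,22) fires=9
i=15 t=27 v=1: → [22,33); WM=25
i=16 t=33 v=8: → [33,44); WM=25
i=17 t=34 v=7: → [33,44); WM=34; [22,33) fires=4
i=18 t=38 v=3: → [33,44); WM=34
i=19 t=38 v=8: → [33,44); WM=34
i=20 t=42 v=6: → [33,44); WM=42

7 10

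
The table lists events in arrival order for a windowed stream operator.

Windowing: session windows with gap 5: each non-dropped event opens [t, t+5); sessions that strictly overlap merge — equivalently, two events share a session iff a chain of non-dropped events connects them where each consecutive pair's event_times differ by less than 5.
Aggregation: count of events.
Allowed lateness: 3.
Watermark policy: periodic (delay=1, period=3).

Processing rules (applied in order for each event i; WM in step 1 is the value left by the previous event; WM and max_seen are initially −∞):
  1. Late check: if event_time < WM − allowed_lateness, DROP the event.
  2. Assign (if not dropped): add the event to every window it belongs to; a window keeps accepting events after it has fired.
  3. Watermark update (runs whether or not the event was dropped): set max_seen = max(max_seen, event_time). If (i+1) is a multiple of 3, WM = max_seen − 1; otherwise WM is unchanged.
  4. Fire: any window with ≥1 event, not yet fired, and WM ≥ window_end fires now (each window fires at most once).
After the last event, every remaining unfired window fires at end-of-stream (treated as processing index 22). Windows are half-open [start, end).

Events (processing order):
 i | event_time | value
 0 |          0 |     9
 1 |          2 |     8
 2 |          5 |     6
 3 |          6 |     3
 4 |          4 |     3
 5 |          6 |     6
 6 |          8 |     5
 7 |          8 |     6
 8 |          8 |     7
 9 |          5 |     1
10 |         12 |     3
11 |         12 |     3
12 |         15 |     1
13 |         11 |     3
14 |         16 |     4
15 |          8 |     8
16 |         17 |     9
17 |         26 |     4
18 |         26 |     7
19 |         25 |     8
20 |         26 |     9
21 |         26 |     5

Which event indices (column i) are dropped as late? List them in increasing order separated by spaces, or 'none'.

i=0 t=0 v=9: → [0,5); WM=−∞
i=1 t=2 v=8: → [0,7); WM=−∞
i=2 t=5 v=6: → [0,10); WM=4
i=3 t=6 v=3: → [0,11); WM=4
i=4 t=4 v=3: → [0,11); WM=4
i=5 t=6 v=6: → [0,11); WM=5
i=6 t=8 v=5: → [0,13); WM=5
i=7 t=8 v=6: → [0,13); WM=5
i=8 t=8 v=7: → [0,13); WM=7
i=9 t=5 v=1: → [0,13); WM=7
i=10 t=12 v=3: → [0,17); WM=7
i=11 t=12 v=3: → [0,17); WM=11
i=12 t=15 v=1: → [0,20); WM=11
i=13 t=11 v=3: → [0,20); WM=11
i=14 t=16 v=4: → [0,21); WM=15
i=15 t=8 v=8: DROP (t<15-3); WM=15
i=16 t=17 v=9: → [0,22); WM=15
i=17 t=26 v=4: → [26,31); WM=25
i=18 t=26 v=7: → [26,31); WM=25
i=19 t=25 v=8: → [25,31); WM=25
i=20 t=26 v=9: → [25,31); WM=25
i=21 t=26 v=5: → [25,31); WM=25

15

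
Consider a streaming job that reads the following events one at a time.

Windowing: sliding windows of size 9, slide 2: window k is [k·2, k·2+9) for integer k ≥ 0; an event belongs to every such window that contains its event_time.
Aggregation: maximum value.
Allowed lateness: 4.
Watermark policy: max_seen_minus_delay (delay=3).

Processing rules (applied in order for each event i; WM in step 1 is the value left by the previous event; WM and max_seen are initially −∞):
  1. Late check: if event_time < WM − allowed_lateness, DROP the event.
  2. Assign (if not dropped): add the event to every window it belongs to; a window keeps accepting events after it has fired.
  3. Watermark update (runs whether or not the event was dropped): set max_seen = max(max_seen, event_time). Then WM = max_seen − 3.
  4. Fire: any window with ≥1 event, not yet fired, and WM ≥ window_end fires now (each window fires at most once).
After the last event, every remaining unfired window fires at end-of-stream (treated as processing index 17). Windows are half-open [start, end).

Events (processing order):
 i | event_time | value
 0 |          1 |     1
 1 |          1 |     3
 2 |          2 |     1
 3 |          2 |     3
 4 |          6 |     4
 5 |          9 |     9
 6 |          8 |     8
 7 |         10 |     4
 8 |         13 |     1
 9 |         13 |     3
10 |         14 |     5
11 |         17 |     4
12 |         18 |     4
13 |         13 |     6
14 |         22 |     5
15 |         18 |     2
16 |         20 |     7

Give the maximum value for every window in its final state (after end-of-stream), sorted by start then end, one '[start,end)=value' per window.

i=0 t=1 v=1: → [0,9); WM=-2
i=1 t=1 v=3: → [0,9); WM=-2
i=2 t=2 v=1: → [2,11),[0,9); WM=-1
i=3 t=2 v=3: → [2,11),[0,9); WM=-1
i=4 t=6 v=4: → [6,15),[4,13),[2,11),[0,9); WM=3
i=5 t=9 v=9: → [8,17),[6,15),[4,13),[2,11); WM=6
i=6 t=8 v=8: → [8,17),[6,15),[4,13),[2,11),[0,9); WM=6
i=7 t=10 v=4: → [10,19),[8,17),[6,15),[4,13),[2,11); WM=7
i=8 t=13 v=1: → [12,21),[10,19),[8,17),[6,15); WM=10; [0,9) fires=8
i=9 t=13 v=3: → [12,21),[10,19),[8,17),[6,15); WM=10
i=10 t=14 v=5: → [14,23),[12,21),[10,19),[8,17),[6,15); WM=11; [2,11) fires=9
i=11 t=17 v=4: → [16,25),[14,23),[12,21),[10,19); WM=14; [4,13) fires=9
i=12 t=18 v=4: → [18,27),[16,25),[14,23),[12,21),[10,19); WM=15; [6,15) fires=9
i=13 t=13 v=6: → [12,21),[10,19),[8,17),[6,15); WM=15
i=14 t=22 v=5: → [22,31),[20,29),[18,27),[16,25),[14,23); WM=19; [8,17) fires=9 [10,19) fires=6
i=15 t=18 v=2: → [18,27),[16,25),[14,23),[12,21),[10,19); WM=19
i=16 t=20 v=7: → [20,29),[18,27),[16,25),[14,23),[12,21); WM=19

[0,9)=8 [2,11)=9 [4,13)=9 [6,15)=9 [8,17)=9 [10,19)=6 [12,21)=7 [14,23)=7 [16,25)=7 [18,27)=7 [20,29)=7 [22,31)=5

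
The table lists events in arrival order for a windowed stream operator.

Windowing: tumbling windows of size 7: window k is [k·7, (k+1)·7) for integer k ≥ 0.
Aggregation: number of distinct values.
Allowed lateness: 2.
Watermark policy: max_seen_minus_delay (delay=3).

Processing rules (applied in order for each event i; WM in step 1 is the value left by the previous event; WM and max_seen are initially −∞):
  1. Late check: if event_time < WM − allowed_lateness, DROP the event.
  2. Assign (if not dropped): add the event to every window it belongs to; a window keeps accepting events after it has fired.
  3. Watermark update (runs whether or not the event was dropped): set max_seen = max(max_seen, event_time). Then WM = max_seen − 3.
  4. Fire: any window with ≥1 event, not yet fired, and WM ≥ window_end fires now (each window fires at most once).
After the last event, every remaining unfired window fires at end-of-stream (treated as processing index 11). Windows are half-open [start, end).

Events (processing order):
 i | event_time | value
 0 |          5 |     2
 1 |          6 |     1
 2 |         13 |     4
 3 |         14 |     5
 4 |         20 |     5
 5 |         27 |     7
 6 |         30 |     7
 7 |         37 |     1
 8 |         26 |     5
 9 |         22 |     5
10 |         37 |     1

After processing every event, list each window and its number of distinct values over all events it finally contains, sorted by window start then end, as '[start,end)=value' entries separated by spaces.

i=0 t=5 v=2: → [0,7); WM=2
i=1 t=6 v=1: → [0,7); WM=3
i=2 t=13 v=4: → [7,14); WM=10; [0,7) fires=2
i=3 t=14 v=5: → [14,21); WM=11
i=4 t=20 v=5: → [14,21); WM=17; [7,14) fires=1
i=5 t=27 v=7: → [21,28); WM=24; [14,21) fires=1
i=6 t=30 v=7: → [28,35); WM=27
i=7 t=37 v=1: → [35,42); WM=34; [21,28) fires=1
i=8 t=26 v=5: DROP (t<34-2); WM=34
i=9 t=22 v=5: DROP (t<34-2); WM=34
i=10 t=37 v=1: → [35,42); WM=34

[0,7)=2 [7,14)=1 [14,21)=1 [21,28)=1 [28,35)=1 [35,42)=1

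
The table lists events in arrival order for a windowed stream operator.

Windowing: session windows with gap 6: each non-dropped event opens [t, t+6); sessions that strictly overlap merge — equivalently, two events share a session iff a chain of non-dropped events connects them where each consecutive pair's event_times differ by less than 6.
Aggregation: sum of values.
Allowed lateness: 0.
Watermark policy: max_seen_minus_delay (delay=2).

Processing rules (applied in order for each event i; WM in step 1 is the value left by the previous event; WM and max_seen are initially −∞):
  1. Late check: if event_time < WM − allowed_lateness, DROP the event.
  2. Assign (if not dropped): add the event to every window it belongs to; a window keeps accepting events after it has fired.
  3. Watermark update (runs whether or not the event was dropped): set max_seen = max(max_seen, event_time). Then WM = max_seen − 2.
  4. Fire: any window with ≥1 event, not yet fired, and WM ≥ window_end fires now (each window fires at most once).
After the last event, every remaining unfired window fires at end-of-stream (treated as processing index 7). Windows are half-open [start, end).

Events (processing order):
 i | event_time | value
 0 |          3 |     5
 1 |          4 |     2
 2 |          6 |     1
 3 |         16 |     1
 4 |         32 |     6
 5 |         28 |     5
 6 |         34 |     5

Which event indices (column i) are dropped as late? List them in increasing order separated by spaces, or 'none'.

i=0 t=3 v=5: → [3,9); WM=1
i=1 t=4 v=2: → [3,10); WM=2
i=2 t=6 v=1: → [3,12); WM=4
i=3 t=16 v=1: → [16,22); WM=14
i=4 t=32 v=6: → [32,38); WM=30
i=5 t=28 v=5: DROP (t<30-0); WM=30
i=6 t=34 v=5: → [32,40); WM=32

5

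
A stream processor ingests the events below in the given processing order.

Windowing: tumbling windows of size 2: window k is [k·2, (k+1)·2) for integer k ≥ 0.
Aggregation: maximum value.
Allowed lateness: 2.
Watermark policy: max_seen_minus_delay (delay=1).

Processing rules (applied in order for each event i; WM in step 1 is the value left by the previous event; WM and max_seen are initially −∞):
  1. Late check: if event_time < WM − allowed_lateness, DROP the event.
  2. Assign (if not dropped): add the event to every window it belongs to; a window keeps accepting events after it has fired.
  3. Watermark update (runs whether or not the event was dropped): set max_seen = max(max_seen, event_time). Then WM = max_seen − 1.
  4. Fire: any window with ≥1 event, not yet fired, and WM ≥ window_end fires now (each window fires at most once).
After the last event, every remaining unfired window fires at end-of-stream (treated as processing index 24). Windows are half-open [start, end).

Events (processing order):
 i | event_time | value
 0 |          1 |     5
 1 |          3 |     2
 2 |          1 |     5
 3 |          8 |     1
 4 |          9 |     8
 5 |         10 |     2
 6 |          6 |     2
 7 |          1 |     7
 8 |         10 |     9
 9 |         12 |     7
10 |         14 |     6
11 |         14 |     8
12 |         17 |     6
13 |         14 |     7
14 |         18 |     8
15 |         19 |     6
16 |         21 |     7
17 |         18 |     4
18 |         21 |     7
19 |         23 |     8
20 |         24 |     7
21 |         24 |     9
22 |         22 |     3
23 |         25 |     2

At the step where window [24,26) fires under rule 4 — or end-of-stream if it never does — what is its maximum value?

i=0 t=1 v=5: → [0,2); WM=0
i=1 t=3 v=2: → [2,4); WM=2; [0,2) fires=5
i=2 t=1 v=5: → [0,2); WM=2
i=3 t=8 v=1: → [8,10); WM=7; [2,4) fires=2
i=4 t=9 v=8: → [8,10); WM=8
i=5 t=10 v=2: → [10,12); WM=9
i=6 t=6 v=2: DROP (t<9-2); WM=9
i=7 t=1 v=7: DROP (t<9-2); WM=9
i=8 t=10 v=9: → [10,12); WM=9
i=9 t=12 v=7: → [12,14); WM=11; [8,10) fires=8
i=10 t=14 v=6: → [14,16); WM=13; [10,12) fires=9
i=11 t=14 v=8: → [14,16); WM=13
i=12 t=17 v=6: → [16,18); WM=16; [12,14) fires=7 [14,16) fires=8
i=13 t=14 v=7: → [14,16); WM=16
i=14 t=18 v=8: → [18,20); WM=17
i=15 t=19 v=6: → [18,20); WM=18; [16,18) fires=6
i=16 t=21 v=7: → [20,22); WM=20; [18,20) fires=8
i=17 t=18 v=4: → [18,20); WM=20
i=18 t=21 v=7: → [20,22); WM=20
i=19 t=23 v=8: → [22,24); WM=22; [20,22) fires=7
i=20 t=24 v=7: → [24,26); WM=23
i=21 t=24 v=9: → [24,26); WM=23
i=22 t=22 v=3: → [22,24); WM=23
i=23 t=25 v=2: → [24,26); WM=24; [22,24) fires=8

9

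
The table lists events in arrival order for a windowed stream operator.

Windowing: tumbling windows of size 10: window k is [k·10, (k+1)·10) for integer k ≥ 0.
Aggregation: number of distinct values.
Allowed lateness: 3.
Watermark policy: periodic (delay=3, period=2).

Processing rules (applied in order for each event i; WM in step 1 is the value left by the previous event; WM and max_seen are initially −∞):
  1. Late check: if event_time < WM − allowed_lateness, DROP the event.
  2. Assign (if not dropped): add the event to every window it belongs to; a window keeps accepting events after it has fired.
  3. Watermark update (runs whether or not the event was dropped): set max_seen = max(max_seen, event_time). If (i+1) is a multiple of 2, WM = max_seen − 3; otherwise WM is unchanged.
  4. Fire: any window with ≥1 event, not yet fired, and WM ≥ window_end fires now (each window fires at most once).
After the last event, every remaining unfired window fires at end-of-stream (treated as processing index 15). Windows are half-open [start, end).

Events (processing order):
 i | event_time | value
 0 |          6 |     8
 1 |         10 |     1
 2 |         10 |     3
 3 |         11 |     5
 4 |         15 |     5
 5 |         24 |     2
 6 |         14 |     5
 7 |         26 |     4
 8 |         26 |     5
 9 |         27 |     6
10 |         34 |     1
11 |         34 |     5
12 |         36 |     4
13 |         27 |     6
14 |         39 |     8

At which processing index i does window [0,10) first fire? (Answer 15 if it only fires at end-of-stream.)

i=0 t=6 v=8: → [0,10); WM=−∞
i=1 t=10 v=1: → [10,20); WM=7
i=2 t=10 v=3: → [10,20); WM=7
i=3 t=11 v=5: → [10,20); WM=8
i=4 t=15 v=5: → [10,20); WM=8
i=5 t=24 v=2: → [20,30); WM=21; [0,10) fires=1 [10,20) fires=3
i=6 t=14 v=5: DROP (t<21-3); WM=21
i=7 t=26 v=4: → [20,30); WM=23
i=8 t=26 v=5: → [20,30); WM=23
i=9 t=27 v=6: → [20,30); WM=24
i=10 t=34 v=1: → [30,40); WM=24
i=11 t=34 v=5: → [30,40); WM=31; [20,30) fires=4
i=12 t=36 v=4: → [30,40); WM=31
i=13 t=27 v=6: DROP (t<31-3); WM=33
i=14 t=39 v=8: → [30,40); WM=33

5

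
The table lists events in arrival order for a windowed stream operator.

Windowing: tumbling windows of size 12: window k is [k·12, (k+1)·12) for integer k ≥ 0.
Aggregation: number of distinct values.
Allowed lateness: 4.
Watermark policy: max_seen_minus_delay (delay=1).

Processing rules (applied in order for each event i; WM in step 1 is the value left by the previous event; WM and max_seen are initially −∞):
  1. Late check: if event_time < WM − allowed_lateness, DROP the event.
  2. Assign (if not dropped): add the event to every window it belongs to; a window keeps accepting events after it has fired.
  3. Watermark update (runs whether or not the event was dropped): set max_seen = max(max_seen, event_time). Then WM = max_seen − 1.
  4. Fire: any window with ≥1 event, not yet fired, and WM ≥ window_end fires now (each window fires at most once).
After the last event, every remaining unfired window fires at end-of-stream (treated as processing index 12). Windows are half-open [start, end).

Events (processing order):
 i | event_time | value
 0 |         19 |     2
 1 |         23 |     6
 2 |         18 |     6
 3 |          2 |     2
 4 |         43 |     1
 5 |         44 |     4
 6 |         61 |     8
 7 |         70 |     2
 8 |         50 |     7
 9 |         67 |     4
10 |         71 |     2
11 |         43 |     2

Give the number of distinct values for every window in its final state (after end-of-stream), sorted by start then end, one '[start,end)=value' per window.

[12,24)=2 [36,48)=2 [60,72)=3

i=0 t=19 v=2: → [12,24); WM=18
i=1 t=23 v=6: → [12,24); WM=22
i=2 t=18 v=6: → [12,24); WM=22
i=3 t=2 v=2: DROP (t<22-4); WM=22
i=4 t=43 v=1: → [36,48); WM=42; [12,24) fires=2
i=5 t=44 v=4: → [36,48); WM=43
i=6 t=61 v=8: → [60,72); WM=60; [36,48) fires=2
i=7 t=70 v=2: → [60,72); WM=69
i=8 t=50 v=7: DROP (t<69-4); WM=69
i=9 t=67 v=4: → [60,72); WM=69
i=10 t=71 v=2: → [60,72); WM=70
i=11 t=43 v=2: DROP (t<70-4); WM=70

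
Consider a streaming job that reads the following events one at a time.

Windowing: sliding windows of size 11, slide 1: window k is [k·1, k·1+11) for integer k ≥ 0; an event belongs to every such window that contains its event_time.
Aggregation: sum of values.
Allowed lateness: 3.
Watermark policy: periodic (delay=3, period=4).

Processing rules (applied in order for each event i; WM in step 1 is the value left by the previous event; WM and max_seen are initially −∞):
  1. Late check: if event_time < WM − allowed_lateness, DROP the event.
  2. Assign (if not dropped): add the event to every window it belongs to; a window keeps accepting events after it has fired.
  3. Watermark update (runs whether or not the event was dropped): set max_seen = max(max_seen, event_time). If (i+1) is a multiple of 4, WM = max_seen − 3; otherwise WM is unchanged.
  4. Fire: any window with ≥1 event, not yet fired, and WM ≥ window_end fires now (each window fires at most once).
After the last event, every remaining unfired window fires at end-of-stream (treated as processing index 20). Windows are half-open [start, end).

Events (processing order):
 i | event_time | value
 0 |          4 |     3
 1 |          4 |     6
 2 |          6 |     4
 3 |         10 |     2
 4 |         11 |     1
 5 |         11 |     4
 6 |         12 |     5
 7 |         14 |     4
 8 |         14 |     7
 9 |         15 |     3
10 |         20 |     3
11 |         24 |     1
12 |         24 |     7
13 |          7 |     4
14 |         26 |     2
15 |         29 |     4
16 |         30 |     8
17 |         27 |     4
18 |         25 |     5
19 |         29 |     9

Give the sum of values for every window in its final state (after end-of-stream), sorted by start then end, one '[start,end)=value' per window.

i=0 t=4 v=3: → [4,15),[3,14),[2,13),[1,12),[0,11); WM=−∞
i=1 t=4 v=6: → [4,15),[3,14),[2,13),[1,12),[0,11); WM=−∞
i=2 t=6 v=4: → [6,17),[5,16),[4,15),[3,14),[2,13),[1,12),[0,11); WM=−∞
i=3 t=10 v=2: → [10,21),[9,20),[8,19),[7,18),[6,17),[5,16),[4,15),[3,14),[2,13),[1,12),[0,11); WM=7
i=4 t=11 v=1: → [11,22),[10,21),[9,20),[8,19),[7,18),[6,17),[5,16),[4,15),[3,14),[2,13),[1,12); WM=7
i=5 t=11 v=4: → [11,22),[10,21),[9,20),[8,19),[7,18),[6,17),[5,16),[4,15),[3,14),[2,13),[1,12); WM=7
i=6 t=12 v=5: → [12,23),[11,22),[10,21),[9,20),[8,19),[7,18),[6,17),[5,16),[4,15),[3,14),[2,13); WM=7
i=7 t=14 v=4: → [14,25),[13,24),[12,23),[11,22),[10,21),[9,20),[8,19),[7,18),[6,17),[5,16),[4,15); WM=11; [0,11) fires=15
i=8 t=14 v=7: → [14,25),[13,24),[12,23),[11,22),[10,21),[9,20),[8,19),[7,18),[6,17),[5,16),[4,15); WM=11
i=9 t=15 v=3: → [15,26),[14,25),[13,24),[12,23),[11,22),[10,21),[9,20),[8,19),[7,18),[6,17),[5,16); WM=11
i=10 t=20 v=3: → [20,31),[19,30),[18,29),[17,28),[16,27),[15,26),[14,25),[13,24),[12,23),[11,22),[10,21); WM=11
i=11 t=24 v=1: → [24,35),[23,34),[22,33),[21,32),[20,31),[19,30),[18,29),[17,28),[16,27),[15,26),[14,25); WM=21; [1,12) fires=20 [2,13) fires=25 [3,14) fires=25 [4,15) fires=36 [5,16) fires=30 [6,17) fires=30 [7,18) fires=26 [8,19) fires=26 [9,20) fires=26 [10,21) fires=29
i=12 t=24 v=7: → [24,35),[23,34),[22,33),[21,32),[20,31),[19,30),[18,29),[17,28),[16,27),[15,26),[14,25); WM=21
i=13 t=7 v=4: DROP (t<21-3); WM=21
i=14 t=26 v=2: → [26,37),[25,36),[24,35),[23,34),[22,33),[21,32),[20,31),[19,30),[18,29),[17,28),[16,27); WM=21
i=15 t=29 v=4: → [29,40),[28,39),[27,38),[26,37),[25,36),[24,35),[23,34),[22,33),[21,32),[20,31),[19,30); WM=26; [11,22) fires=27 [12,23) fires=22 [13,24) fires=17 [14,25) fires=25 [15,26) fires=14
i=16 t=30 v=8: → [30,41),[29,40),[28,39),[27,38),[26,37),[25,36),[24,35),[23,34),[22,33),[21,32),[20,31); WM=26
i=17 t=27 v=4: → [27,38),[26,37),[25,36),[24,35),[23,34),[22,33),[21,32),[20,31),[19,30),[18,29),[17,28); WM=26
i=18 t=25 v=5: → [25,36),[24,35),[23,34),[22,33),[21,32),[20,31),[19,30),[18,29),[17,28),[16,27),[15,26); WM=26
i=19 t=29 v=9: → [29,40),[28,39),[27,38),[26,37),[25,36),[24,35),[23,34),[22,33),[21,32),[20,31),[19,30); WM=27; [16,27) fires=18

[0,11)=15 [1,12)=20 [2,13)=25 [3,14)=25 [4,15)=36 [5,16)=30 [6,17)=30 [7,18)=26 [8,19)=26 [9,20)=26 [10,21)=29 [11,22)=27 [12,23)=22 [13,24)=17 [14,25)=25 [15,26)=19 [16,27)=18 [17,28)=22 [18,29)=22 [19,30)=35 [20,31)=43 [21,32)=40 [22,33)=40 [23,34)=40 [24,35)=40 [25,36)=32 [26,37)=27 [27,38)=25 [28,39)=21 [29,40)=21 [30,41)=8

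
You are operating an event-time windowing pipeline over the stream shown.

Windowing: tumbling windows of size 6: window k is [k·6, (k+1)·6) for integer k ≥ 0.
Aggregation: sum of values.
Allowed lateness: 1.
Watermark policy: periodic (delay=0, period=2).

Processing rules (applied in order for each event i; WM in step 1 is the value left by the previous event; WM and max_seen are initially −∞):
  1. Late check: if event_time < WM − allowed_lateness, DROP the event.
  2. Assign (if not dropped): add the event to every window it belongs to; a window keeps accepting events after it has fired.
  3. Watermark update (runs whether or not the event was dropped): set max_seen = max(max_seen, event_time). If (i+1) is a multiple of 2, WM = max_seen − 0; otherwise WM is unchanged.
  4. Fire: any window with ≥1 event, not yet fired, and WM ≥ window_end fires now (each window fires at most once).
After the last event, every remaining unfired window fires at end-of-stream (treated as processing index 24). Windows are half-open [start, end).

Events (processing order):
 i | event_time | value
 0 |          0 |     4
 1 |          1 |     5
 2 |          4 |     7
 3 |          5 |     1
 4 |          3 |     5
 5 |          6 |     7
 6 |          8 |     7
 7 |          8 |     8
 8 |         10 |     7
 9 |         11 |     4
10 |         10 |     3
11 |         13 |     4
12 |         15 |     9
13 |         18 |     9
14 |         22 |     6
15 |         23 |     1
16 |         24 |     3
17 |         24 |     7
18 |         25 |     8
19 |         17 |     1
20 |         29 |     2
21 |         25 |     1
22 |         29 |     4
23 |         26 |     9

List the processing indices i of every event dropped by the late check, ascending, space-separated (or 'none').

i=0 t=0 v=4: → [0,6); WM=−∞
i=1 t=1 v=5: → [0,6); WM=1
i=2 t=4 v=7: → [0,6); WM=1
i=3 t=5 v=1: → [0,6); WM=5
i=4 t=3 v=5: DROP (t<5-1); WM=5
i=5 t=6 v=7: → [6,12); WM=6; [0,6) fires=17
i=6 t=8 v=7: → [6,12); WM=6
i=7 t=8 v=8: → [6,12); WM=8
i=8 t=10 v=7: → [6,12); WM=8
i=9 t=11 v=4: → [6,12); WM=11
i=10 t=10 v=3: → [6,12); WM=11
i=11 t=13 v=4: → [12,18); WM=13; [6,12) fires=36
i=12 t=15 v=9: → [12,18); WM=13
i=13 t=18 v=9: → [18,24); WM=18; [12,18) fires=13
i=14 t=22 v=6: → [18,24); WM=18
i=15 t=23 v=1: → [18,24); WM=23
i=16 t=24 v=3: → [24,30); WM=23
i=17 t=24 v=7: → [24,30); WM=24; [18,24) fires=16
i=18 t=25 v=8: → [24,30); WM=24
i=19 t=17 v=1: DROP (t<24-1); WM=25
i=20 t=29 v=2: → [24,30); WM=25
i=21 t=25 v=1: → [24,30); WM=29
i=22 t=29 v=4: → [24,30); WM=29
i=23 t=26 v=9: DROP (t<29-1); WM=29

4 19 23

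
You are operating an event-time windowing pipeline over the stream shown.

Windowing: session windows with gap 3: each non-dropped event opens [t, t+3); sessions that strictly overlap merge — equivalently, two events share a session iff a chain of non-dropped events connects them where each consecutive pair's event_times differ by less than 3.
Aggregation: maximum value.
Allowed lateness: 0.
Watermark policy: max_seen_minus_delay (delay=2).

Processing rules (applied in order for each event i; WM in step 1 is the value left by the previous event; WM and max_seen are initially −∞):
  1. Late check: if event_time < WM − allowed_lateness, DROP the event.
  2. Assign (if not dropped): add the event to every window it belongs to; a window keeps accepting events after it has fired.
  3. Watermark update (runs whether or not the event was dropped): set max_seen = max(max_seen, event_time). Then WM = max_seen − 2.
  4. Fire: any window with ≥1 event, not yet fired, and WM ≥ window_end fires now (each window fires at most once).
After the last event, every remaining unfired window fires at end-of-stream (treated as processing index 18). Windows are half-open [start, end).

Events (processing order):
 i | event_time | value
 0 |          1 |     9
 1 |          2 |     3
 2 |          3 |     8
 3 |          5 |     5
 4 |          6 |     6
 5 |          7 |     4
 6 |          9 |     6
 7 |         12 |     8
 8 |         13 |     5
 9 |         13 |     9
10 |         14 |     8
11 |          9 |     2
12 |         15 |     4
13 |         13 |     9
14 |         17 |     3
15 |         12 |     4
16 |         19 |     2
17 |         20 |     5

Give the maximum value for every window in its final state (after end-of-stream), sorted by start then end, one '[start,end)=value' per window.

i=0 t=1 v=9: → [1,4); WM=-1
i=1 t=2 v=3: → [1,5); WM=0
i=2 t=3 v=8: → [1,6); WM=1
i=3 t=5 v=5: → [1,8); WM=3
i=4 t=6 v=6: → [1,9); WM=4
i=5 t=7 v=4: → [1,10); WM=5
i=6 t=9 v=6: → [1,12); WM=7
i=7 t=12 v=8: → [12,15); WM=10
i=8 t=13 v=5: → [12,16); WM=11
i=9 t=13 v=9: → [12,16); WM=11
i=10 t=14 v=8: → [12,17); WM=12
i=11 t=9 v=2: DROP (t<12-0); WM=12
i=12 t=15 v=4: → [12,18); WM=13
i=13 t=13 v=9: → [12,18); WM=13
i=14 t=17 v=3: → [12,20); WM=15
i=15 t=12 v=4: DROP (t<15-0); WM=15
i=16 t=19 v=2: → [12,22); WM=17
i=17 t=20 v=5: → [12,23); WM=18

[1,12)=9 [12,23)=9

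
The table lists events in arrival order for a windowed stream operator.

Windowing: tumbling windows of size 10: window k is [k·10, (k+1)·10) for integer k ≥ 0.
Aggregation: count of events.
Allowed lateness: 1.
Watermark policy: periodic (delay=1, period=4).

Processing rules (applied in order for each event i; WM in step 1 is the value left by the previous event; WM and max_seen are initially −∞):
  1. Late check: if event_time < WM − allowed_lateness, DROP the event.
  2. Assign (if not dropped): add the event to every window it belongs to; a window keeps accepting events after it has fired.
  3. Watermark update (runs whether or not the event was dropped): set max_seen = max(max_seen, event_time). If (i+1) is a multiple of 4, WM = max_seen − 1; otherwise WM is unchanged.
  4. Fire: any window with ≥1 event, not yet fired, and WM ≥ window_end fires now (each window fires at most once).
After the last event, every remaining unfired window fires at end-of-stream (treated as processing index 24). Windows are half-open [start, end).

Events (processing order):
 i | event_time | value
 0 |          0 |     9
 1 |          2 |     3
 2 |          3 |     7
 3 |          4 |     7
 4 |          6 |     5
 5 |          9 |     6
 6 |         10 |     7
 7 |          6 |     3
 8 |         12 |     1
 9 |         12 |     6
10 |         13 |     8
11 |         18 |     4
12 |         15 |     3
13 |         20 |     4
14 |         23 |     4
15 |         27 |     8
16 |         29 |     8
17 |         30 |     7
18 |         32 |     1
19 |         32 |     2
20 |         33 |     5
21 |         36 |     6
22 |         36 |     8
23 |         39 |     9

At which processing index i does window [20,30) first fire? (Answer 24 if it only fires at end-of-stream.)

19

i=0 t=0 v=9: → [0,10); WM=−∞
i=1 t=2 v=3: → [0,10); WM=−∞
i=2 t=3 v=7: → [0,10); WM=−∞
i=3 t=4 v=7: → [0,10); WM=3
i=4 t=6 v=5: → [0,10); WM=3
i=5 t=9 v=6: → [0,10); WM=3
i=6 t=10 v=7: → [10,20); WM=3
i=7 t=6 v=3: → [0,10); WM=9
i=8 t=12 v=1: → [10,20); WM=9
i=9 t=12 v=6: → [10,20); WM=9
i=10 t=13 v=8: → [10,20); WM=9
i=11 t=18 v=4: → [10,20); WM=17; [0,10) fires=7
i=12 t=15 v=3: DROP (t<17-1); WM=17
i=13 t=20 v=4: → [20,30); WM=17
i=14 t=23 v=4: → [20,30); WM=17
i=15 t=27 v=8: → [20,30); WM=26; [10,20) fires=5
i=16 t=29 v=8: → [20,30); WM=26
i=17 t=30 v=7: → [30,40); WM=26
i=18 t=32 v=1: → [30,40); WM=26
i=19 t=32 v=2: → [30,40); WM=31; [20,30) fires=4
i=20 t=33 v=5: → [30,40); WM=31
i=21 t=36 v=6: → [30,40); WM=31
i=22 t=36 v=8: → [30,40); WM=31
i=23 t=39 v=9: → [30,40); WM=38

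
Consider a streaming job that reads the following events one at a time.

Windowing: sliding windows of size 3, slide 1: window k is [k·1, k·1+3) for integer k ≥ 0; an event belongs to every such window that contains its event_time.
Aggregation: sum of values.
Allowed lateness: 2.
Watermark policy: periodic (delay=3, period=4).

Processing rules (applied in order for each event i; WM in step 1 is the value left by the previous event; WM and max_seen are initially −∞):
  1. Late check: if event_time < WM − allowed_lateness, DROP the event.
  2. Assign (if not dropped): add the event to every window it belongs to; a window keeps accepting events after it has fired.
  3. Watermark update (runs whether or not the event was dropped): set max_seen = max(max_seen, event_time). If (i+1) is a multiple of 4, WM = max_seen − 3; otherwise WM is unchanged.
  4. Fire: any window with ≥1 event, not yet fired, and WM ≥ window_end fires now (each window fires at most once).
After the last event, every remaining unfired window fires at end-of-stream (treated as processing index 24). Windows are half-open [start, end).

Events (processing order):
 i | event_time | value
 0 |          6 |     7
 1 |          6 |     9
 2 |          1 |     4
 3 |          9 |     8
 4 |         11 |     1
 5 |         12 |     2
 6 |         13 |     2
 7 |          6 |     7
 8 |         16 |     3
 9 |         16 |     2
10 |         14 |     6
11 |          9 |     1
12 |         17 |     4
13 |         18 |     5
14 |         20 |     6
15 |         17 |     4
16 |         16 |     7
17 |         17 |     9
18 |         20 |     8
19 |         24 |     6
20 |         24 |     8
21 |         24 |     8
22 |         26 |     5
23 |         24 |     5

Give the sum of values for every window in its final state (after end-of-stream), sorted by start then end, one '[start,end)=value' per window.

[0,3)=4 [1,4)=4 [4,7)=23 [5,8)=23 [6,9)=23 [7,10)=9 [8,11)=9 [9,12)=10 [10,13)=3 [11,14)=5 [12,15)=10 [13,16)=8 [14,17)=18 [15,18)=29 [16,19)=34 [17,20)=22 [18,21)=19 [19,22)=14 [20,23)=14 [22,25)=27 [23,26)=27 [24,27)=32 [25,28)=5 [26,29)=5

i=0 t=6 v=7: → [6,9),[5,8),[4,7); WM=−∞
i=1 t=6 v=9: → [6,9),[5,8),[4,7); WM=−∞
i=2 t=1 v=4: → [1,4),[0,3); WM=−∞
i=3 t=9 v=8: → [9,12),[8,11),[7,10); WM=6; [0,3) fires=4 [1,4) fires=4
i=4 t=11 v=1: → [11,14),[10,13),[9,12); WM=6
i=5 t=12 v=2: → [12,15),[11,14),[10,13); WM=6
i=6 t=13 v=2: → [13,16),[12,15),[11,14); WM=6
i=7 t=6 v=7: → [6,9),[5,8),[4,7); WM=10; [4,7) fires=23 [5,8) fires=23 [6,9) fires=23 [7,10) fires=8
i=8 t=16 v=3: → [16,19),[15,18),[14,17); WM=10
i=9 t=16 v=2: → [16,19),[15,18),[14,17); WM=10
i=10 t=14 v=6: → [14,17),[13,16),[12,15); WM=10
i=11 t=9 v=1: → [9,12),[8,11),[7,10); WM=13; [8,11) fires=9 [9,12) fires=10 [10,13) fires=3
i=12 t=17 v=4: → [17,20),[16,19),[15,18); WM=13
i=13 t=18 v=5: → [18,21),[17,20),[16,19); WM=13
i=14 t=20 v=6: → [20,23),[19,22),[18,21); WM=13
i=15 t=17 v=4: → [17,20),[16,19),[15,18); WM=17; [11,14) fires=5 [12,15) fires=10 [13,16) fires=8 [14,17) fires=11
i=16 t=16 v=7: → [16,19),[15,18),[14,17); WM=17
i=17 t=17 v=9: → [17,20),[16,19),[15,18); WM=17
i=18 t=20 v=8: → [20,23),[19,22),[18,21); WM=17
i=19 t=24 v=6: → [24,27),[23,26),[22,25); WM=21; [15,18) fires=29 [16,19) fires=34 [17,20) fires=22 [18,21) fires=19
i=20 t=24 v=8: → [24,27),[23,26),[22,25); WM=21
i=21 t=24 v=8: → [24,27),[23,26),[22,25); WM=21
i=22 t=26 v=5: → [26,29),[25,28),[24,27); WM=21
i=23 t=24 v=5: → [24,27),[23,26),[22,25); WM=23; [19,22) fires=14 [20,23) fires=14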